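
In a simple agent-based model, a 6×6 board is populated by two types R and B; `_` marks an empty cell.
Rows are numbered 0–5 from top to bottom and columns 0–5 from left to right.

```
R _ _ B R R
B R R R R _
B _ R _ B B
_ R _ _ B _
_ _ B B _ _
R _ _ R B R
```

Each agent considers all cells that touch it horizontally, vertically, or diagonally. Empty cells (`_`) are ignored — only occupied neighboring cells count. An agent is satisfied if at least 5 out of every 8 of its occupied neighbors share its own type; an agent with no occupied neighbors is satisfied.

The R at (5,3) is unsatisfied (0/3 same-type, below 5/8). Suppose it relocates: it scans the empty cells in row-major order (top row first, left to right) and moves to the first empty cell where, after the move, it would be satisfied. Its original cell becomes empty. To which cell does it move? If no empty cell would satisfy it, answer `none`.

(0,1)

Vacating (5,3). Empty cells in order:
  (0,1): 3/4 same-type → satisfied — stop here.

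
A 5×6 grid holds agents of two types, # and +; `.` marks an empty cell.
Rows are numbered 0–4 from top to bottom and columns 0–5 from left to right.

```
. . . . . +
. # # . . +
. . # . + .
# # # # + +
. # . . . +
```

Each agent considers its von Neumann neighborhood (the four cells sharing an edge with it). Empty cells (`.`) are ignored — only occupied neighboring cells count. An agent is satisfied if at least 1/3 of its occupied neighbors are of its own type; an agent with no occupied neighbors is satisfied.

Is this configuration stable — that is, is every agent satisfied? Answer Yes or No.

Yes

Row 0: (0,5)+ 1/1 ✓
Row 1: (1,1)# 1/1 ✓ · (1,2)# 2/2 ✓ · (1,5)+ 1/1 ✓
Row 2: (2,2)# 2/2 ✓ · (2,4)+ 1/1 ✓
Row 3: (3,0)# 1/1 ✓ · (3,1)# 3/3 ✓ · (3,2)# 3/3 ✓ · (3,3)# 1/2 ✓ · (3,4)+ 2/3 ✓ · (3,5)+ 2/2 ✓
Row 4: (4,1)# 1/1 ✓ · (4,5)+ 1/1 ✓
All meet the threshold, so the configuration is stable.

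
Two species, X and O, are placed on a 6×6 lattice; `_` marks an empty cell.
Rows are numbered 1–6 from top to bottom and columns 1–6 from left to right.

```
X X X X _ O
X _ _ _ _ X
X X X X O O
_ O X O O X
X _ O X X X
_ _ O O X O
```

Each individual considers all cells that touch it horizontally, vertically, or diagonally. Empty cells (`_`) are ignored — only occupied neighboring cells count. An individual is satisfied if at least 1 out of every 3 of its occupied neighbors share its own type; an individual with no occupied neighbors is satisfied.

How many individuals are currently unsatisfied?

(1,1)X 2/2 ✓
(1,2)X 3/3 ✓
(1,3)X 2/2 ✓
(1,4)X 1/1 ✓
(1,6)O 0/1 ✗
(2,1)X 4/4 ✓
(2,6)X 0/3 ✗
(3,1)X 2/3 ✓
(3,2)X 4/5 ✓
(3,3)X 3/5 ✓
(3,4)X 2/5 ✓
(3,5)O 3/6 ✓
(3,6)O 2/4 ✓
(4,2)O 1/6 ✗
(4,3)X 4/7 ✓
(4,4)O 3/8 ✓
(4,5)O 3/8 ✓
(4,6)X 2/5 ✓
(5,1)X 0/1 ✗
(5,3)O 4/6 ✓
(5,4)X 3/8 ✓
(5,5)X 4/8 ✓
(5,6)X 3/5 ✓
(6,3)O 2/3 ✓
(6,4)O 2/5 ✓
(6,5)X 3/5 ✓
(6,6)O 0/3 ✗
Unsatisfied: (1,6), (2,6), (4,2), (5,1), (6,6) — 5 in total.

5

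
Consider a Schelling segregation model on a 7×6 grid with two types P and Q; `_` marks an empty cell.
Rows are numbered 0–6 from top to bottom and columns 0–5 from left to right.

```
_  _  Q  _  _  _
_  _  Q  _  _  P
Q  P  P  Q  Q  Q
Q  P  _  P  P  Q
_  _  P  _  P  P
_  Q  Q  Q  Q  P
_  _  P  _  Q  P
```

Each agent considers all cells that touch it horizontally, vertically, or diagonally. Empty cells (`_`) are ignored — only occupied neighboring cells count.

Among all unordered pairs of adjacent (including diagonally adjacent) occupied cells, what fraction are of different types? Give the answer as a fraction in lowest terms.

Scan each occupied cell's neighbors to the right and below (and the two forward diagonals) so each pair is counted once.
From row 0: 0 unlike of 1 pairs (running 0/1).
From row 1: 4 unlike of 5 pairs (running 4/6).
From row 2: 9 unlike of 18 pairs (running 13/24).
From row 3: 4 unlike of 10 pairs (running 17/34).
From row 4: 6 unlike of 9 pairs (running 23/43).
From row 5: 6 unlike of 12 pairs (running 29/55).
From row 6: 1 unlike of 1 pairs (running 30/56).
Total adjacent occupied pairs: 56; unlike-type pairs: 30.
30/56 reduces to 15/28.

15/28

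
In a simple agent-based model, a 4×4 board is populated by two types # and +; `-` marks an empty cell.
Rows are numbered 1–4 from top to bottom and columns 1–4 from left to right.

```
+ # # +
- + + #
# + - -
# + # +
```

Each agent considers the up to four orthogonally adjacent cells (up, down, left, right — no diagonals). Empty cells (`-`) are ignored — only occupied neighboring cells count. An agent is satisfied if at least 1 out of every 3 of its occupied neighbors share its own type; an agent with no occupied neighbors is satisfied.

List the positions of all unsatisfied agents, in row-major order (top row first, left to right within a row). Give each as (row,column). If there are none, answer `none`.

(1,1), (1,4), (2,4), (4,3), (4,4)

(1,1)+ 0/1 unhappy
(1,2)# 1/3 ok
(1,3)# 1/3 ok
(1,4)+ 0/2 unhappy
(2,2)+ 2/3 ok
(2,3)+ 1/3 ok
(2,4)# 0/2 unhappy
(3,1)# 1/2 ok
(3,2)+ 2/3 ok
(4,1)# 1/2 ok
(4,2)+ 1/3 ok
(4,3)# 0/2 unhappy
(4,4)+ 0/1 unhappy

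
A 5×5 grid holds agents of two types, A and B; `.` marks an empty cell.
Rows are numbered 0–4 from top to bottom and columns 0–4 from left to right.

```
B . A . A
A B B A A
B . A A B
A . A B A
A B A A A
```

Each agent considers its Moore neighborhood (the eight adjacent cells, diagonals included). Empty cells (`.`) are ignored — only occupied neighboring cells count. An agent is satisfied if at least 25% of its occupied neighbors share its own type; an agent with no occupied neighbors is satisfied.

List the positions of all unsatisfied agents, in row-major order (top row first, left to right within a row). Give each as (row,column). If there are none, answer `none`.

(0,0)B 1/2 ✓
(0,2)A 1/3 ✓
(0,4)A 2/2 ✓
(1,0)A 0/3 ✗
(1,1)B 3/6 ✓
(1,2)B 1/5 ✗
(1,3)A 5/7 ✓
(1,4)A 3/4 ✓
(2,0)B 1/3 ✓
(2,2)A 3/6 ✓
(2,3)A 5/8 ✓
(2,4)B 1/5 ✗
(3,0)A 1/3 ✓
(3,2)A 4/6 ✓
(3,3)B 1/8 ✗
(3,4)A 3/5 ✓
(4,0)A 1/2 ✓
(4,1)B 0/4 ✗
(4,2)A 2/4 ✓
(4,3)A 4/5 ✓
(4,4)A 2/3 ✓

(1,0), (1,2), (2,4), (3,3), (4,1)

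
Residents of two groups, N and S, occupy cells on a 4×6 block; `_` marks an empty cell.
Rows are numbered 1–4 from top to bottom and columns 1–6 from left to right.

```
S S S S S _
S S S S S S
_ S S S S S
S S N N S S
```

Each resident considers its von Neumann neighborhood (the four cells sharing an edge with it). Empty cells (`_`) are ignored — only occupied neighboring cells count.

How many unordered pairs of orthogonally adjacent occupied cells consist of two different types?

4

Scan each occupied cell's neighbors to the right and below so each pair is counted once.
From row 1: 0 unlike of 9 pairs (running 0/9).
From row 2: 0 unlike of 10 pairs (running 0/19).
From row 3: 2 unlike of 9 pairs (running 2/28).
From row 4: 2 unlike of 5 pairs (running 4/33).
Total adjacent occupied pairs: 33; unlike-type pairs: 4.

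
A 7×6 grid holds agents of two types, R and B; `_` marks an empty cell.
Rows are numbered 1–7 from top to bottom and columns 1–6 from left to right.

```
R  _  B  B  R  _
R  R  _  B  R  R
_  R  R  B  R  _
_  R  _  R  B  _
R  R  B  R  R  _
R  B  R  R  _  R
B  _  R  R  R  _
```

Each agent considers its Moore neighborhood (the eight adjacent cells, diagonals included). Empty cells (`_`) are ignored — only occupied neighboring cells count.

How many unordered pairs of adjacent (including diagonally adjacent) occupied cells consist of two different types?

Scan each occupied cell's neighbors to the right and below (and the two forward diagonals) so each pair is counted once.
Row 1: R(1,1)–R(2,1)= R(1,1)–R(2,2)= B(1,3)–B(1,4)= B(1,3)–B(2,4)= B(1,3)–R(2,2)≠ B(1,4)–R(1,5)≠ B(1,4)–B(2,4)= B(1,4)–R(2,5)≠ R(1,5)–R(2,5)= R(1,5)–R(2,6)= R(1,5)–B(2,4)≠  → 4/11 unlike.
Row 2: R(2,1)–R(2,2)= R(2,1)–R(3,2)= R(2,2)–R(3,2)= R(2,2)–R(3,3)= B(2,4)–R(2,5)≠ B(2,4)–B(3,4)= B(2,4)–R(3,5)≠ B(2,4)–R(3,3)≠ R(2,5)–R(2,6)= R(2,5)–R(3,5)= R(2,5)–B(3,4)≠ R(2,6)–R(3,5)=  → 4/12 unlike.
Row 3: R(3,2)–R(3,3)= R(3,2)–R(4,2)= R(3,3)–B(3,4)≠ R(3,3)–R(4,4)= R(3,3)–R(4,2)= B(3,4)–R(3,5)≠ B(3,4)–R(4,4)≠ B(3,4)–B(4,5)= R(3,5)–B(4,5)≠ R(3,5)–R(4,4)=  → 4/10 unlike.
Row 4: R(4,2)–R(5,2)= R(4,2)–B(5,3)≠ R(4,2)–R(5,1)= R(4,4)–B(4,5)≠ R(4,4)–R(5,4)= R(4,4)–R(5,5)= R(4,4)–B(5,3)≠ B(4,5)–R(5,5)≠ B(4,5)–R(5,4)≠  → 5/9 unlike.
Row 5: R(5,1)–R(5,2)= R(5,1)–R(6,1)= R(5,1)–B(6,2)≠ R(5,2)–B(5,3)≠ R(5,2)–B(6,2)≠ R(5,2)–R(6,3)= R(5,2)–R(6,1)= B(5,3)–R(5,4)≠ B(5,3)–R(6,3)≠ B(5,3)–R(6,4)≠ B(5,3)–B(6,2)= R(5,4)–R(5,5)= R(5,4)–R(6,4)= R(5,4)–R(6,3)= R(5,5)–R(6,6)= R(5,5)–R(6,4)=  → 6/16 unlike.
Row 6: R(6,1)–B(6,2)≠ R(6,1)–B(7,1)≠ B(6,2)–R(6,3)≠ B(6,2)–R(7,3)≠ B(6,2)–B(7,1)= R(6,3)–R(6,4)= R(6,3)–R(7,3)= R(6,3)–R(7,4)= R(6,4)–R(7,4)= R(6,4)–R(7,5)= R(6,4)–R(7,3)= R(6,6)–R(7,5)=  → 4/12 unlike.
Row 7: R(7,3)–R(7,4)= R(7,4)–R(7,5)=  → 0/2 unlike.
Total adjacent occupied pairs: 72; unlike-type pairs: 27.

27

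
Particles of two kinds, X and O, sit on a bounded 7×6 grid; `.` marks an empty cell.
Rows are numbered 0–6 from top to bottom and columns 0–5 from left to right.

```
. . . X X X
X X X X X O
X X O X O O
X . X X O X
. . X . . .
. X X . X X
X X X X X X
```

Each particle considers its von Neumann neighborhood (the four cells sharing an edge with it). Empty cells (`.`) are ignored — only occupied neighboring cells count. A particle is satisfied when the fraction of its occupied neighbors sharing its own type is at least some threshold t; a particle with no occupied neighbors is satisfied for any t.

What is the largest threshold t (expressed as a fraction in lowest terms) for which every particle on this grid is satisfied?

0/1

(0,3)X 2/2
(0,4)X 3/3
(0,5)X 1/2
(1,0)X 2/2
(1,1)X 3/3
(1,2)X 2/3
(1,3)X 4/4
(1,4)X 2/4
(1,5)O 1/3
(2,0)X 3/3
(2,1)X 2/3
(2,2)O 0/4
(2,3)X 2/4
(2,4)O 2/4
(2,5)O 2/3
(3,0)X 1/1
(3,2)X 2/3
(3,3)X 2/3
(3,4)O 1/3
(3,5)X 0/2
(4,2)X 2/2
(5,1)X 2/2
(5,2)X 3/3
(5,4)X 2/2
(5,5)X 2/2
(6,0)X 1/1
(6,1)X 3/3
(6,2)X 3/3
(6,3)X 2/2
(6,4)X 3/3
(6,5)X 2/2
The smallest same-type fraction is 0/4 at (2,2), which reduces to 0/1. Any threshold above that leaves this particle unsatisfied.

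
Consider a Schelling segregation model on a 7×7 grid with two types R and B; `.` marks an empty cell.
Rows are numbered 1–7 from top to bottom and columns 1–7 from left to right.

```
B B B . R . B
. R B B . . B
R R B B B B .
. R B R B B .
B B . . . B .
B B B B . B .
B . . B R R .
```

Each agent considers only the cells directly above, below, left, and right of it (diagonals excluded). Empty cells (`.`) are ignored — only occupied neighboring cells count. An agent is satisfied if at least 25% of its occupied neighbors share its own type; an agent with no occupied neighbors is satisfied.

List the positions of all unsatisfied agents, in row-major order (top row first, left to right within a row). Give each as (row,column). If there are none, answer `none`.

(4,4)

Row 1: (1,1)B 1/1 ok · (1,2)B 2/3 ok · (1,3)B 2/2 ok · (1,5)R 0/0 ok · (1,7)B 1/1 ok
Row 2: (2,2)R 1/3 ok · (2,3)B 3/4 ok · (2,4)B 2/2 ok · (2,7)B 1/1 ok
Row 3: (3,1)R 1/1 ok · (3,2)R 3/4 ok · (3,3)B 3/4 ok · (3,4)B 3/4 ok · (3,5)B 3/3 ok · (3,6)B 2/2 ok
Row 4: (4,2)R 1/3 ok · (4,3)B 1/3 ok · (4,4)R 0/3 unhappy · (4,5)B 2/3 ok · (4,6)B 3/3 ok
Row 5: (5,1)B 2/2 ok · (5,2)B 2/3 ok · (5,6)B 2/2 ok
Row 6: (6,1)B 3/3 ok · (6,2)B 3/3 ok · (6,3)B 2/2 ok · (6,4)B 2/2 ok · (6,6)B 1/2 ok
Row 7: (7,1)B 1/1 ok · (7,4)B 1/2 ok · (7,5)R 1/2 ok · (7,6)R 1/2 ok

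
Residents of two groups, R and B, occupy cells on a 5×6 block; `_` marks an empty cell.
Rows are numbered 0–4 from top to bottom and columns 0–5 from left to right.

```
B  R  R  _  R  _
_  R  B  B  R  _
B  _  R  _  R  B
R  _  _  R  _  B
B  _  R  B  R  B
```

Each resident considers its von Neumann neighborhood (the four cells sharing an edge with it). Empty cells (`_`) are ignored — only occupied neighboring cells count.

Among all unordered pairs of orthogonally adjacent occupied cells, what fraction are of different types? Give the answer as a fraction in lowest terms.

12/19

Scan each occupied cell's neighbors to the right and below so each pair is counted once.
Row 0: B(0,0)–R(0,1)≠ R(0,1)–R(0,2)= R(0,1)–R(1,1)= R(0,2)–B(1,2)≠ R(0,4)–R(1,4)=  → 2/5 unlike.
Row 1: R(1,1)–B(1,2)≠ B(1,2)–B(1,3)= B(1,2)–R(2,2)≠ B(1,3)–R(1,4)≠ R(1,4)–R(2,4)=  → 3/5 unlike.
Row 2: B(2,0)–R(3,0)≠ R(2,4)–B(2,5)≠ B(2,5)–B(3,5)=  → 2/3 unlike.
Row 3: R(3,0)–B(4,0)≠ R(3,3)–B(4,3)≠ B(3,5)–B(4,5)=  → 2/3 unlike.
Row 4: R(4,2)–B(4,3)≠ B(4,3)–R(4,4)≠ R(4,4)–B(4,5)≠  → 3/3 unlike.
Total adjacent occupied pairs: 19; unlike-type pairs: 12.
12/19 is already in lowest terms.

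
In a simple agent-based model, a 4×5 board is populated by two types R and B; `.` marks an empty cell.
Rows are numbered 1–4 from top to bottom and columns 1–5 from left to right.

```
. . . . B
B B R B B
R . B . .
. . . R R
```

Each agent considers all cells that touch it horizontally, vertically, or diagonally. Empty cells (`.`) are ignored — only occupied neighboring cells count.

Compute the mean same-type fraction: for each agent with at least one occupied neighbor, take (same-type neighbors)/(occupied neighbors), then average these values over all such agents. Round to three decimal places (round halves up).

0.575

(1,5)B 2/2
(2,1)B 1/2
(2,2)B 2/4
(2,3)R 0/3
(2,4)B 3/4
(2,5)B 2/2
(3,1)R 0/2
(3,3)B 2/4
(4,4)R 1/2
(4,5)R 1/1
Sum over 10 agents: 2/2 + 1/2 + 2/4 + 0/3 + 3/4 + 2/2 + 0/2 + 2/4 + 1/2 + 1/1 = 23/4; mean = 23/4 ÷ 10 = 23/40 = 0.575 → 0.575.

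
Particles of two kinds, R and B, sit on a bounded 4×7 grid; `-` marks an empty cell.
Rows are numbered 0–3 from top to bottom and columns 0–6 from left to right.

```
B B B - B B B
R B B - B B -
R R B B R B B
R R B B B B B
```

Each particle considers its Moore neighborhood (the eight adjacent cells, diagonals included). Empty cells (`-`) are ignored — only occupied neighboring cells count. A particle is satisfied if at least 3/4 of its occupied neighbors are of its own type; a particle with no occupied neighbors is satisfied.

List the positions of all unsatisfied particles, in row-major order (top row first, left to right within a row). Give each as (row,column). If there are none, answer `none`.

(0,0), (1,0), (1,1), (2,1), (2,2), (2,4), (3,1), (3,2)

Row 0: (0,0)B 2/3 not · (0,1)B 4/5 satisfied · (0,2)B 3/3 satisfied · (0,4)B 3/3 satisfied · (0,5)B 4/4 satisfied · (0,6)B 2/2 satisfied
Row 1: (1,0)R 2/5 not · (1,1)B 5/8 not · (1,2)B 5/6 satisfied · (1,4)B 5/6 satisfied · (1,5)B 6/7 satisfied
Row 2: (2,0)R 4/5 satisfied · (2,1)R 4/8 not · (2,2)B 5/7 not · (2,3)B 6/7 satisfied · (2,4)R 0/7 not · (2,5)B 6/7 satisfied · (2,6)B 4/4 satisfied
Row 3: (3,0)R 3/3 satisfied · (3,1)R 3/5 not · (3,2)B 3/5 not · (3,3)B 4/5 satisfied · (3,4)B 4/5 satisfied · (3,5)B 4/5 satisfied · (3,6)B 3/3 satisfied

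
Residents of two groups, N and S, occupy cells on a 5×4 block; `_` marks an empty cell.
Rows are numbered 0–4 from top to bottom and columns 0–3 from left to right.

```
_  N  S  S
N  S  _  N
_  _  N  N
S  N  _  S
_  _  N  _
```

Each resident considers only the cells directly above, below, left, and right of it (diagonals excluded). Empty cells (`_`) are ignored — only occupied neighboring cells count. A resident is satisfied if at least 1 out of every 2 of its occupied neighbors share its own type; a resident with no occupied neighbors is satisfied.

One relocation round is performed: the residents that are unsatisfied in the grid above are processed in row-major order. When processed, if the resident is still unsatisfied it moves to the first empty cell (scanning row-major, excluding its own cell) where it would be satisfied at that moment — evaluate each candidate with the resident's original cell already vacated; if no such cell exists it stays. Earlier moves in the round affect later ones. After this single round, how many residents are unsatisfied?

1

Initially unsatisfied (in order): (0,1), (1,0), (1,1), (3,0), (3,1), (3,3).
  (0,1) → (0,0).
  (1,0): now satisfied by earlier moves; stays.
  (1,1) → (0,1).
  (3,0) → (1,1).
  (3,1): now satisfied by earlier moves; stays.
  (3,3) → (1,2).
Resulting grid:
N S S S
N S S N
_ _ N N
_ N _ _
_ _ N _
Unsatisfied now: (1,3).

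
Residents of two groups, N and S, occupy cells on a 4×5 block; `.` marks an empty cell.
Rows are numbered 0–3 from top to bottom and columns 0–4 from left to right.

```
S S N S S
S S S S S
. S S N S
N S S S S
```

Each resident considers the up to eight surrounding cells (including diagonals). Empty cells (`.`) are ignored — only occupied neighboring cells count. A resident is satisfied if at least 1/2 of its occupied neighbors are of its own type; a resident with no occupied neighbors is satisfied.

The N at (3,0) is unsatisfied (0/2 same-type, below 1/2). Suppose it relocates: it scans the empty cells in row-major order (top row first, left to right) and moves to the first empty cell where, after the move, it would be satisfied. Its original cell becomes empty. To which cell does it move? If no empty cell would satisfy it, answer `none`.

Vacating (3,0). Empty cells in order:
  (2,0): 0/4 same-type → still unsatisfied.

none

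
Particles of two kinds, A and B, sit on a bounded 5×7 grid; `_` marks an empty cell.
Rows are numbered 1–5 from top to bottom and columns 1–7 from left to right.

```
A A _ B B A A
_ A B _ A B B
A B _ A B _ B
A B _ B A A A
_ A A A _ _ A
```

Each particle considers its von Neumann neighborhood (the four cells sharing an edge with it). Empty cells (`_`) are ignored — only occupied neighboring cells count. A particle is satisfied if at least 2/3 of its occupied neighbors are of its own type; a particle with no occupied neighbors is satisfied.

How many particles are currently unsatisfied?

(1,1)A 1/1 satisfied
(1,2)A 2/2 satisfied
(1,4)B 1/1 satisfied
(1,5)B 1/3 not
(1,6)A 1/3 not
(1,7)A 1/2 not
(2,2)A 1/3 not
(2,3)B 0/1 not
(2,5)A 0/3 not
(2,6)B 1/3 not
(2,7)B 2/3 satisfied
(3,1)A 1/2 not
(3,2)B 1/3 not
(3,4)A 0/2 not
(3,5)B 0/3 not
(3,7)B 1/2 not
(4,1)A 1/2 not
(4,2)B 1/3 not
(4,4)B 0/3 not
(4,5)A 1/3 not
(4,6)A 2/2 satisfied
(4,7)A 2/3 satisfied
(5,2)A 1/2 not
(5,3)A 2/2 satisfied
(5,4)A 1/2 not
(5,7)A 1/1 satisfied
Unsatisfied: (1,5), (1,6), (1,7), (2,2), (2,3), (2,5), (2,6), (3,1), (3,2), (3,4), (3,5), (3,7), (4,1), (4,2), (4,4), (4,5), (5,2), (5,4) — 18 in total.

18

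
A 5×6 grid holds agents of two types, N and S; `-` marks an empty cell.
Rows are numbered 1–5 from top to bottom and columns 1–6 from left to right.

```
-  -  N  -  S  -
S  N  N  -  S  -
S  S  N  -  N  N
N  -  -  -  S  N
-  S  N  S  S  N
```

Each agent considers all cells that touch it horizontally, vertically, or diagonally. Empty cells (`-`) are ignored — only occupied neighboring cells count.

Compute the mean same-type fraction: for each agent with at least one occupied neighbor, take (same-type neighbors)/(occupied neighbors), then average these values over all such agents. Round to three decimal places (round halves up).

0.483

(1,3)N 2/2
(1,5)S 1/1
(2,1)S 2/3
(2,2)N 3/6
(2,3)N 3/4
(2,5)S 1/3
(3,1)S 2/4
(3,2)S 2/6
(3,3)N 2/3
(3,5)N 2/4
(3,6)N 2/4
(4,1)N 0/3
(4,5)S 2/6
(4,6)N 3/5
(5,2)S 0/2
(5,3)N 0/2
(5,4)S 2/3
(5,5)S 2/4
(5,6)N 1/3
Sum over 19 agents: 2/2 + 1/1 + 2/3 + 3/6 + 3/4 + 1/3 + 2/4 + 2/6 + 2/3 + 2/4 + 2/4 + 0/3 + 2/6 + 3/5 + 0/2 + 0/2 + 2/3 + 2/4 + 1/3 = 551/60; mean = 551/60 ÷ 19 = 29/60 = 0.483333… → 0.483.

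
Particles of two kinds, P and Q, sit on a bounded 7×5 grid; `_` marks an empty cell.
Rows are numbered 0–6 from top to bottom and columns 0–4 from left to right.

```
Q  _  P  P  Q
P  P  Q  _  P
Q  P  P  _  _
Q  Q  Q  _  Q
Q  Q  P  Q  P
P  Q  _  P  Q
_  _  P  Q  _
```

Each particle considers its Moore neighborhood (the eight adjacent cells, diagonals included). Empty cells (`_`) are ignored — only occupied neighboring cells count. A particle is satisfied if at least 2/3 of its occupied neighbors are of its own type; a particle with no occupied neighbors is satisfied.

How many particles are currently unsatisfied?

22

(0,0)Q 0/2 not
(0,2)P 2/3 satisfied
(0,3)P 2/4 not
(0,4)Q 0/2 not
(1,0)P 2/4 not
(1,1)P 4/7 not
(1,2)Q 0/5 not
(1,4)P 1/2 not
(2,0)Q 2/5 not
(2,1)P 3/8 not
(2,2)P 2/5 not
(3,0)Q 4/5 satisfied
(3,1)Q 5/8 not
(3,2)Q 3/6 not
(3,4)Q 1/2 not
(4,0)Q 4/5 satisfied
(4,1)Q 5/7 satisfied
(4,2)P 1/6 not
(4,3)Q 3/6 not
(4,4)P 1/4 not
(5,0)P 0/3 not
(5,1)Q 2/5 not
(5,3)P 3/6 not
(5,4)Q 2/4 not
(6,2)P 1/3 not
(6,3)Q 1/3 not
Unsatisfied: (0,0), (0,3), (0,4), (1,0), (1,1), (1,2), (1,4), (2,0), (2,1), (2,2), (3,1), (3,2), (3,4), (4,2), (4,3), (4,4), (5,0), (5,1), (5,3), (5,4), (6,2), (6,3) — 22 in total.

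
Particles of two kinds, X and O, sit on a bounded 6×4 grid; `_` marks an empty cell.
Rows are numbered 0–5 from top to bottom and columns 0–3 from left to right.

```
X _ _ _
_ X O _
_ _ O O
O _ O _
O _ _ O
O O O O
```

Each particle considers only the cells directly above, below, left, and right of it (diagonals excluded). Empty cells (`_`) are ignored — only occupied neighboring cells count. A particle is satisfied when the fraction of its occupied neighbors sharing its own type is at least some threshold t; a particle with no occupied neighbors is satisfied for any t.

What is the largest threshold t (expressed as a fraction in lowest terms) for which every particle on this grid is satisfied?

0/1

(0,0)X — no occupied neighbors
(1,1)X 0/1
(1,2)O 1/2
(2,2)O 3/3
(2,3)O 1/1
(3,0)O 1/1
(3,2)O 1/1
(4,0)O 2/2
(4,3)O 1/1
(5,0)O 2/2
(5,1)O 2/2
(5,2)O 2/2
(5,3)O 2/2
The smallest same-type fraction is 0/1 at (1,1), which reduces to 0/1. Any threshold above that leaves this particle unsatisfied.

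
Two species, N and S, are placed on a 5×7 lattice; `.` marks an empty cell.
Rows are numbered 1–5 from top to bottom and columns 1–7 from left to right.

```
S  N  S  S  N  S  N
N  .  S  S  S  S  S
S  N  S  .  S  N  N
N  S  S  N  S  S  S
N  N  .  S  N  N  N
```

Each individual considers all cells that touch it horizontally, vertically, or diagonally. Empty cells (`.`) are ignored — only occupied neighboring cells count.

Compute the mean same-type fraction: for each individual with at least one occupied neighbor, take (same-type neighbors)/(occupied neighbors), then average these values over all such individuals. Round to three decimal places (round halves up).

Row 1: (1,1)S 0/2 · (1,2)N 1/4 · (1,3)S 3/4 · (1,4)S 4/5 · (1,5)N 0/5 · (1,6)S 3/5 · (1,7)N 0/3
Row 2: (2,1)N 2/4 · (2,3)S 4/6 · (2,4)S 6/7 · (2,5)S 5/7 · (2,6)S 4/8 · (2,7)S 2/5
Row 3: (3,1)S 1/4 · (3,2)N 2/7 · (3,3)S 4/6 · (3,5)S 5/7 · (3,6)N 1/8 · (3,7)N 1/5
Row 4: (4,1)N 3/5 · (4,2)S 3/7 · (4,3)S 3/6 · (4,4)N 1/6 · (4,5)S 3/7 · (4,6)S 3/8 · (4,7)S 1/5
Row 5: (5,1)N 2/3 · (5,2)N 2/4 · (5,4)S 2/4 · (5,5)N 2/5 · (5,6)N 2/5 · (5,7)N 1/3
Sum over 32 individuals: 0/2 + 1/4 + 3/4 + 4/5 + 0/5 + 3/5 + 0/3 + 2/4 + 4/6 + 6/7 + 5/7 + 4/8 + 2/5 + 1/4 + 2/7 + 4/6 + 5/7 + 1/8 + 1/5 + 3/5 + 3/7 + 3/6 + 1/6 + 3/7 + 3/8 + 1/5 + 2/3 + 2/4 + 2/4 + 2/5 + 2/5 + 1/3 = 1929/140; mean = 1929/140 ÷ 32 = 1929/4480 = 0.430580… → 0.431.

0.431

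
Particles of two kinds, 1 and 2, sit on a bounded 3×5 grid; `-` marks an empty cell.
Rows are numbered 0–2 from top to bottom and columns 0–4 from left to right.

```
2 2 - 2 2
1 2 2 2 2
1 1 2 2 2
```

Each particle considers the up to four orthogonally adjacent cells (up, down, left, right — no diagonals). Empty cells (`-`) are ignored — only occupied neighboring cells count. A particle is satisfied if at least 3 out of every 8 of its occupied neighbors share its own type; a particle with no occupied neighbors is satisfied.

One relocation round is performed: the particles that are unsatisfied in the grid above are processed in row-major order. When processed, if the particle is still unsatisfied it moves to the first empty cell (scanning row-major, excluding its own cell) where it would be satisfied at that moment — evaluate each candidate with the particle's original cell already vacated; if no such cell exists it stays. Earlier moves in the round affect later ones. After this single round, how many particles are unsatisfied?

Initially unsatisfied (in order): (1,0), (2,1).
  (1,0): no empty cell satisfies it; stays.
  (2,1): no empty cell satisfies it; stays.
Resulting grid:
2 2 - 2 2
1 2 2 2 2
1 1 2 2 2
Unsatisfied now: (1,0), (2,1).

2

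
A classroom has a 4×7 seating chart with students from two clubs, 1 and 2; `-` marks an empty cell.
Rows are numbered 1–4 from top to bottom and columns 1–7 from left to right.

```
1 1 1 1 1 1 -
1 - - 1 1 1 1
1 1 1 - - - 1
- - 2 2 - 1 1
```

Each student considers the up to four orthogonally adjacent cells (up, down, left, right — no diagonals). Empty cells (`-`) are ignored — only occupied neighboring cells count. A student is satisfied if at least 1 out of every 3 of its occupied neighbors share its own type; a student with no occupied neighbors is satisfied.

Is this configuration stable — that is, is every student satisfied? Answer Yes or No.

Yes

(1,1)1 2/2 ok
(1,2)1 2/2 ok
(1,3)1 2/2 ok
(1,4)1 3/3 ok
(1,5)1 3/3 ok
(1,6)1 2/2 ok
(2,1)1 2/2 ok
(2,4)1 2/2 ok
(2,5)1 3/3 ok
(2,6)1 3/3 ok
(2,7)1 2/2 ok
(3,1)1 2/2 ok
(3,2)1 2/2 ok
(3,3)1 1/2 ok
(3,7)1 2/2 ok
(4,3)2 1/2 ok
(4,4)2 1/1 ok
(4,6)1 1/1 ok
(4,7)1 2/2 ok
All meet the threshold, so the configuration is stable.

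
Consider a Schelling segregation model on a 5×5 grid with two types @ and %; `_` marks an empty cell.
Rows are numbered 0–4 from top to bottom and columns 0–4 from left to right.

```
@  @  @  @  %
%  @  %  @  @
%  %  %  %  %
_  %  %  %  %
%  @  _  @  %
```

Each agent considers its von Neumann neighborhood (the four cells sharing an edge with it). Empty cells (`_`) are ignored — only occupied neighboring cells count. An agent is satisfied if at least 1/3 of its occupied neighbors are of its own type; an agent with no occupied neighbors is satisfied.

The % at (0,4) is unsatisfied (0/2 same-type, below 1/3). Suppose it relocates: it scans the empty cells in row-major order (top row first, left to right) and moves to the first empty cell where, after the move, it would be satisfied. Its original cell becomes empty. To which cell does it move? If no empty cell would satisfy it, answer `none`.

(3,0)

Vacating (0,4). Empty cells in order:
  (3,0): 3/3 same-type → satisfied — stop here.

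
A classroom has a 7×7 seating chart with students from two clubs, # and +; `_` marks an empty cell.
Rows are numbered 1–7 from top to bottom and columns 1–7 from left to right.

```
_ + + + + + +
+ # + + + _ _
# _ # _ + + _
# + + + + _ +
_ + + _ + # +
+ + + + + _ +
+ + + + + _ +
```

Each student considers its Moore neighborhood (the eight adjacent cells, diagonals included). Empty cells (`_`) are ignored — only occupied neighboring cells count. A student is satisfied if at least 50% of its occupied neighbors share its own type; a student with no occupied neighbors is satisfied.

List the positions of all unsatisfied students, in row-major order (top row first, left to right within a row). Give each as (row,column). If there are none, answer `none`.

(2,1), (2,2), (3,3), (4,1), (5,6)

(1,2)+ 3/4 ✓
(1,3)+ 4/5 ✓
(1,4)+ 5/5 ✓
(1,5)+ 4/4 ✓
(1,6)+ 3/3 ✓
(1,7)+ 1/1 ✓
(2,1)+ 1/3 ✗
(2,2)# 2/6 ✗
(2,3)+ 4/6 ✓
(2,4)+ 6/7 ✓
(2,5)+ 6/6 ✓
(3,1)# 2/4 ✓
(3,3)# 1/6 ✗
(3,5)+ 5/5 ✓
(3,6)+ 4/4 ✓
(4,1)# 1/3 ✗
(4,2)+ 3/6 ✓
(4,3)+ 4/5 ✓
(4,4)+ 5/6 ✓
(4,5)+ 4/5 ✓
(4,7)+ 2/3 ✓
(5,2)+ 6/7 ✓
(5,3)+ 7/7 ✓
(5,5)+ 4/5 ✓
(5,6)# 0/6 ✗
(5,7)+ 2/3 ✓
(6,1)+ 4/4 ✓
(6,2)+ 7/7 ✓
(6,3)+ 7/7 ✓
(6,4)+ 7/7 ✓
(6,5)+ 4/5 ✓
(6,7)+ 2/3 ✓
(7,1)+ 3/3 ✓
(7,2)+ 5/5 ✓
(7,3)+ 5/5 ✓
(7,4)+ 5/5 ✓
(7,5)+ 3/3 ✓
(7,7)+ 1/1 ✓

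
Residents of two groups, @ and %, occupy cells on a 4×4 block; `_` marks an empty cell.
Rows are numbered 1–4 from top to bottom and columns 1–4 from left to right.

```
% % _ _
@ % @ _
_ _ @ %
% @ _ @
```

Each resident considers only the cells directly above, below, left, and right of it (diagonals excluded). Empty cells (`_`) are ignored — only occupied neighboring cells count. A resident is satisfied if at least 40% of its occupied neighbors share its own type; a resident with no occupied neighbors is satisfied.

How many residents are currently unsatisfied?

Row 1: (1,1)% 1/2 ✓ · (1,2)% 2/2 ✓
Row 2: (2,1)@ 0/2 ✗ · (2,2)% 1/3 ✗ · (2,3)@ 1/2 ✓
Row 3: (3,3)@ 1/2 ✓ · (3,4)% 0/2 ✗
Row 4: (4,1)% 0/1 ✗ · (4,2)@ 0/1 ✗ · (4,4)@ 0/1 ✗
Unsatisfied: (2,1), (2,2), (3,4), (4,1), (4,2), (4,4) — 6 in total.

6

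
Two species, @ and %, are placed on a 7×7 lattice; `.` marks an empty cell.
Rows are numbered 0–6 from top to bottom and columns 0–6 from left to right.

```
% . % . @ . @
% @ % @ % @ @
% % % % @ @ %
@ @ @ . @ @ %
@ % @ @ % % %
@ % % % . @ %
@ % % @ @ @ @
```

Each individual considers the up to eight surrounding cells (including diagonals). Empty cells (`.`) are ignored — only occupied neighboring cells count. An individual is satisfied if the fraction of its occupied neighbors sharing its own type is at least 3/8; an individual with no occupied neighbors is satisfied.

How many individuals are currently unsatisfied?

9

Row 0: (0,0)% 1/2 ok · (0,2)% 1/3 unhappy · (0,4)@ 2/3 ok · (0,6)@ 2/2 ok
Row 1: (1,0)% 3/4 ok · (1,1)@ 0/7 unhappy · (1,2)% 4/6 ok · (1,3)@ 2/7 unhappy · (1,4)% 1/6 unhappy · (1,5)@ 5/7 ok · (1,6)@ 3/4 ok
Row 2: (2,0)% 2/5 ok · (2,1)% 4/8 ok · (2,2)% 3/7 ok · (2,3)% 3/7 ok · (2,4)@ 5/7 ok · (2,5)@ 5/8 ok · (2,6)% 1/5 unhappy
Row 3: (3,0)@ 2/5 ok · (3,1)@ 4/8 ok · (3,2)@ 3/7 ok · (3,4)@ 4/7 ok · (3,5)@ 3/8 ok · (3,6)% 3/5 ok
Row 4: (4,0)@ 3/5 ok · (4,1)% 2/8 unhappy · (4,2)@ 3/7 ok · (4,3)@ 3/6 ok · (4,4)% 2/6 unhappy · (4,5)% 4/7 ok · (4,6)% 3/5 ok
Row 5: (5,0)@ 2/5 ok · (5,1)% 4/8 ok · (5,2)% 5/8 ok · (5,3)% 3/7 ok · (5,5)@ 3/7 ok · (5,6)% 2/5 ok
Row 6: (6,0)@ 1/3 unhappy · (6,1)% 3/5 ok · (6,2)% 4/5 ok · (6,3)@ 1/4 unhappy · (6,4)@ 3/4 ok · (6,5)@ 3/4 ok · (6,6)@ 2/3 ok
Unsatisfied: (0,2), (1,1), (1,3), (1,4), (2,6), (4,1), (4,4), (6,0), (6,3) — 9 in total.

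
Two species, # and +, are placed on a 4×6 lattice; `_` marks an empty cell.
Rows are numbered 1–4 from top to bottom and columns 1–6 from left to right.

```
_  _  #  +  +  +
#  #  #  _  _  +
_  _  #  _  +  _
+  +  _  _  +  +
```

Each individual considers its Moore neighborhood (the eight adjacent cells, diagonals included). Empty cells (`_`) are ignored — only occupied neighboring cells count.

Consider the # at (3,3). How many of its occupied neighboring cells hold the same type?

2

Occupied neighbors of (3,3): (2,2)=#, (2,3)=#, (4,2)=+.
Same type (#): 2 of 3.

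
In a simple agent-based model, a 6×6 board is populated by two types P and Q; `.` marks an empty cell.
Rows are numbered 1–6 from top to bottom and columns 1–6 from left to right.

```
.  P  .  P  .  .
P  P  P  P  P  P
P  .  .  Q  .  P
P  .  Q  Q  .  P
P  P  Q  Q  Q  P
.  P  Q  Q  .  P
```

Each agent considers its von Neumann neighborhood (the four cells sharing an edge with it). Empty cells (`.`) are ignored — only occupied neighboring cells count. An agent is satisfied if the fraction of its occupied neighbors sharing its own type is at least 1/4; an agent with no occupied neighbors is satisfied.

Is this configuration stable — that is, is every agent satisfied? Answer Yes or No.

Row 1: (1,2)P 1/1 satisfied · (1,4)P 1/1 satisfied
Row 2: (2,1)P 2/2 satisfied · (2,2)P 3/3 satisfied · (2,3)P 2/2 satisfied · (2,4)P 3/4 satisfied · (2,5)P 2/2 satisfied · (2,6)P 2/2 satisfied
Row 3: (3,1)P 2/2 satisfied · (3,4)Q 1/2 satisfied · (3,6)P 2/2 satisfied
Row 4: (4,1)P 2/2 satisfied · (4,3)Q 2/2 satisfied · (4,4)Q 3/3 satisfied · (4,6)P 2/2 satisfied
Row 5: (5,1)P 2/2 satisfied · (5,2)P 2/3 satisfied · (5,3)Q 3/4 satisfied · (5,4)Q 4/4 satisfied · (5,5)Q 1/2 satisfied · (5,6)P 2/3 satisfied
Row 6: (6,2)P 1/2 satisfied · (6,3)Q 2/3 satisfied · (6,4)Q 2/2 satisfied · (6,6)P 1/1 satisfied
All meet the threshold, so the configuration is stable.

Yes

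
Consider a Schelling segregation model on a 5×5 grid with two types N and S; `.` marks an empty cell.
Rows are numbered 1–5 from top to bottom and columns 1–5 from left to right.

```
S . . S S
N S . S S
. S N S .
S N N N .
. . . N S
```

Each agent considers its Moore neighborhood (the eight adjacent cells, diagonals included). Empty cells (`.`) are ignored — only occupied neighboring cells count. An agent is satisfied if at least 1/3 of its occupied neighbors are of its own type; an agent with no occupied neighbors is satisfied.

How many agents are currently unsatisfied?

Row 1: (1,1)S 1/2 ✓ · (1,4)S 3/3 ✓ · (1,5)S 3/3 ✓
Row 2: (2,1)N 0/3 ✗ · (2,2)S 2/4 ✓ · (2,4)S 4/5 ✓ · (2,5)S 4/4 ✓
Row 3: (3,2)S 2/6 ✓ · (3,3)N 3/7 ✓ · (3,4)S 2/5 ✓
Row 4: (4,1)S 1/2 ✓ · (4,2)N 2/4 ✓ · (4,3)N 4/6 ✓ · (4,4)N 3/5 ✓
Row 5: (5,4)N 2/3 ✓ · (5,5)S 0/2 ✗
Unsatisfied: (2,1), (5,5) — 2 in total.

2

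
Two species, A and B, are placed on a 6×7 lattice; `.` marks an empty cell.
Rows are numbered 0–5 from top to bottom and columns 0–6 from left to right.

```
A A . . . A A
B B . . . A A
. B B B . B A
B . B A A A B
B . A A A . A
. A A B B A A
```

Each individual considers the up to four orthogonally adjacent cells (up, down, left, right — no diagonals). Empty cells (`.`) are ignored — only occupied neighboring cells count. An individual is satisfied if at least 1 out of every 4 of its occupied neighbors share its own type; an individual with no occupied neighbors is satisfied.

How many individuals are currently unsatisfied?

(0,0)A 1/2 ✓
(0,1)A 1/2 ✓
(0,5)A 2/2 ✓
(0,6)A 2/2 ✓
(1,0)B 1/2 ✓
(1,1)B 2/3 ✓
(1,5)A 2/3 ✓
(1,6)A 3/3 ✓
(2,1)B 2/2 ✓
(2,2)B 3/3 ✓
(2,3)B 1/2 ✓
(2,5)B 0/3 ✗
(2,6)A 1/3 ✓
(3,0)B 1/1 ✓
(3,2)B 1/3 ✓
(3,3)A 2/4 ✓
(3,4)A 3/3 ✓
(3,5)A 1/3 ✓
(3,6)B 0/3 ✗
(4,0)B 1/1 ✓
(4,2)A 2/3 ✓
(4,3)A 3/4 ✓
(4,4)A 2/3 ✓
(4,6)A 1/2 ✓
(5,1)A 1/1 ✓
(5,2)A 2/3 ✓
(5,3)B 1/3 ✓
(5,4)B 1/3 ✓
(5,5)A 1/2 ✓
(5,6)A 2/2 ✓
Unsatisfied: (2,5), (3,6) — 2 in total.

2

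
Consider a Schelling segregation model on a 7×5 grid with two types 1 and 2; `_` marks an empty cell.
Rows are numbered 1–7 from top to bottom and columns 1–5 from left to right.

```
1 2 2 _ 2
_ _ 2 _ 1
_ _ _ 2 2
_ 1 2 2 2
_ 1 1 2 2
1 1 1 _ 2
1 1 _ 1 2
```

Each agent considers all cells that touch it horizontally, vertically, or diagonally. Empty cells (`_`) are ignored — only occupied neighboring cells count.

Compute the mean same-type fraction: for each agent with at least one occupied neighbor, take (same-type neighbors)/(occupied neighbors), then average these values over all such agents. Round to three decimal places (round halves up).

Row 1: (1,1)1 0/1 · (1,2)2 2/3 · (1,3)2 2/2 · (1,5)2 0/1
Row 2: (2,3)2 3/3 · (2,5)1 0/3
Row 3: (3,4)2 5/6 · (3,5)2 3/4
Row 4: (4,2)1 2/3 · (4,3)2 3/6 · (4,4)2 6/7 · (4,5)2 5/5
Row 5: (5,2)1 5/6 · (5,3)1 4/7 · (5,4)2 5/7 · (5,5)2 4/4
Row 6: (6,1)1 4/4 · (6,2)1 6/6 · (6,3)1 5/6 · (6,5)2 3/4
Row 7: (7,1)1 3/3 · (7,2)1 4/4 · (7,4)1 1/3 · (7,5)2 1/2
Sum over 24 agents: 0/1 + 2/3 + 2/2 + 0/1 + 3/3 + 0/3 + 5/6 + 3/4 + 2/3 + 3/6 + 6/7 + 5/5 + 5/6 + 4/7 + 5/7 + 4/4 + 4/4 + 6/6 + 5/6 + 3/4 + 3/3 + 4/4 + 1/3 + 1/2 = 353/21; mean = 353/21 ÷ 24 = 353/504 = 0.700396… → 0.700.

0.700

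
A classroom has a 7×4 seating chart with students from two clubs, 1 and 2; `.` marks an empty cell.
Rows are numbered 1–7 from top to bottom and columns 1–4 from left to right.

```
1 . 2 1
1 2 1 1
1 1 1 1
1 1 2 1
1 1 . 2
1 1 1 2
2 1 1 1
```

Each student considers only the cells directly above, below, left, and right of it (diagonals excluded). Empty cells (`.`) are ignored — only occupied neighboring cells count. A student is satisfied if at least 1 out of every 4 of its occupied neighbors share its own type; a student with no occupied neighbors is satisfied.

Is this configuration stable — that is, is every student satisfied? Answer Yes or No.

No

(1,1)1 1/1 ✓
(1,3)2 0/2 ✗
(1,4)1 1/2 ✓
(2,1)1 2/3 ✓
(2,2)2 0/3 ✗
(2,3)1 2/4 ✓
(2,4)1 3/3 ✓
(3,1)1 3/3 ✓
(3,2)1 3/4 ✓
(3,3)1 3/4 ✓
(3,4)1 3/3 ✓
(4,1)1 3/3 ✓
(4,2)1 3/4 ✓
(4,3)2 0/3 ✗
(4,4)1 1/3 ✓
(5,1)1 3/3 ✓
(5,2)1 3/3 ✓
(5,4)2 1/2 ✓
(6,1)1 2/3 ✓
(6,2)1 4/4 ✓
(6,3)1 2/3 ✓
(6,4)2 1/3 ✓
(7,1)2 0/2 ✗
(7,2)1 2/3 ✓
(7,3)1 3/3 ✓
(7,4)1 1/2 ✓
For instance (1,3) has only 0/2 same-type neighbors, below 1/4.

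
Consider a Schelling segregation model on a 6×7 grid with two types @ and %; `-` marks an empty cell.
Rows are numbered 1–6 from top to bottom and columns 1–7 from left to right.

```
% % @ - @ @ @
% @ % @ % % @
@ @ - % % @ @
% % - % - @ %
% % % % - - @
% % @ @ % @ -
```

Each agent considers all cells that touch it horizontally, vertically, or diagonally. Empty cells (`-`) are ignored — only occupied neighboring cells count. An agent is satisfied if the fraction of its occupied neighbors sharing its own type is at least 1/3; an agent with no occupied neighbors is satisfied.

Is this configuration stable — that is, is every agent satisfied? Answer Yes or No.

No

(1,1)% 2/3 ok
(1,2)% 3/5 ok
(1,3)@ 2/4 ok
(1,5)@ 2/4 ok
(1,6)@ 3/5 ok
(1,7)@ 2/3 ok
(2,1)% 2/5 ok
(2,2)@ 3/7 ok
(2,3)% 2/6 ok
(2,4)@ 2/6 ok
(2,5)% 3/7 ok
(2,6)% 2/8 unhappy
(2,7)@ 4/5 ok
(3,1)@ 2/5 ok
(3,2)@ 2/6 ok
(3,4)% 4/5 ok
(3,5)% 4/7 ok
(3,6)@ 3/7 ok
(3,7)@ 3/5 ok
(4,1)% 3/5 ok
(4,2)% 4/6 ok
(4,4)% 4/4 ok
(4,6)@ 3/5 ok
(4,7)% 0/4 unhappy
(5,1)% 5/5 ok
(5,2)% 6/7 ok
(5,3)% 5/7 ok
(5,4)% 3/5 ok
(5,7)@ 2/3 ok
(6,1)% 3/3 ok
(6,2)% 4/5 ok
(6,3)@ 1/5 unhappy
(6,4)@ 1/4 unhappy
(6,5)% 1/3 ok
(6,6)@ 1/2 ok
For instance (2,6) has only 2/8 same-type neighbors, below 1/3.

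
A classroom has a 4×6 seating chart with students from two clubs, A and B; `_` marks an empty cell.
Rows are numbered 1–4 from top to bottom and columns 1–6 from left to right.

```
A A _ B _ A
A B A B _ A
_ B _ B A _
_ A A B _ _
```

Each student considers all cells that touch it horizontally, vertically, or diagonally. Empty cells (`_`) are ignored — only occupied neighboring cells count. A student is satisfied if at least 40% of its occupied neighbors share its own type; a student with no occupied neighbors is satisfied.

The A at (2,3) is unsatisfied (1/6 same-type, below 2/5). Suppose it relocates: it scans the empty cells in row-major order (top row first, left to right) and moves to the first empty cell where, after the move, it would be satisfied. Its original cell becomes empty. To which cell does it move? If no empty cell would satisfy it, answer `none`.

(1,5)

Vacating (2,3). Empty cells in order:
  (1,3): 1/4 same-type → still unsatisfied.
  (1,5): 2/4 same-type → satisfied — stop here.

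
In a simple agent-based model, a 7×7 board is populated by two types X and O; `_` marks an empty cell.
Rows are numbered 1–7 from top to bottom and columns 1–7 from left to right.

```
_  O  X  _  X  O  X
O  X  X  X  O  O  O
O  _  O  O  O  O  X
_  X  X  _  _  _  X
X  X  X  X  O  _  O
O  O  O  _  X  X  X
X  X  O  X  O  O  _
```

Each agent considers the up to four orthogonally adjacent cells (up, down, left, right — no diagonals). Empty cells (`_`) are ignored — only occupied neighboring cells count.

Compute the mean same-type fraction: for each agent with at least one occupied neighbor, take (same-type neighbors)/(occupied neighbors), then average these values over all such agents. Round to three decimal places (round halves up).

Row 1: (1,2)O 0/2 · (1,3)X 1/2 · (1,5)X 0/2 · (1,6)O 1/3 · (1,7)X 0/2
Row 2: (2,1)O 1/2 · (2,2)X 1/3 · (2,3)X 3/4 · (2,4)X 1/3 · (2,5)O 2/4 · (2,6)O 4/4 · (2,7)O 1/3
Row 3: (3,1)O 1/1 · (3,3)O 1/3 · (3,4)O 2/3 · (3,5)O 3/3 · (3,6)O 2/3 · (3,7)X 1/3
Row 4: (4,2)X 2/2 · (4,3)X 2/3 · (4,7)X 1/2
Row 5: (5,1)X 1/2 · (5,2)X 3/4 · (5,3)X 3/4 · (5,4)X 1/2 · (5,5)O 0/2 · (5,7)O 0/2
Row 6: (6,1)O 1/3 · (6,2)O 2/4 · (6,3)O 2/3 · (6,5)X 1/3 · (6,6)X 2/3 · (6,7)X 1/2
Row 7: (7,1)X 1/2 · (7,2)X 1/3 · (7,3)O 1/3 · (7,4)X 0/2 · (7,5)O 1/3 · (7,6)O 1/2
Sum over 39 agents: 0/2 + 1/2 + 0/2 + 1/3 + 0/2 + 1/2 + 1/3 + 3/4 + 1/3 + 2/4 + 4/4 + 1/3 + 1/1 + 1/3 + 2/3 + 3/3 + 2/3 + 1/3 + 2/2 + 2/3 + 1/2 + 1/2 + 3/4 + 3/4 + 1/2 + 0/2 + 0/2 + 1/3 + 2/4 + 2/3 + 1/3 + 2/3 + 1/2 + 1/2 + 1/3 + 1/3 + 0/2 + 1/3 + 1/2 = 73/4; mean = 73/4 ÷ 39 = 73/156 = 0.467948… → 0.468.

0.468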